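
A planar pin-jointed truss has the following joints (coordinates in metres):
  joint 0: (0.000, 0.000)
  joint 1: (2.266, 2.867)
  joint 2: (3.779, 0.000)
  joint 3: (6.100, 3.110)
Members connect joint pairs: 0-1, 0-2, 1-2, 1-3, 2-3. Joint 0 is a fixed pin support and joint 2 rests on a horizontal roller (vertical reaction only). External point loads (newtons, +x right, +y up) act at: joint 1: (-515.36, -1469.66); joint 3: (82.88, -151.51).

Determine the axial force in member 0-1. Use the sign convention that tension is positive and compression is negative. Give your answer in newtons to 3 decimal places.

N=4 nodes, M=5 members, R=3 reactions → 2N=8, M+R=8
member 0 (0-1): L=3.6544, (cx,cy)=(0.6201,0.7845)
member 1 (0-2): L=3.7790, (cx,cy)=(1.0000,0.0000)
member 2 (1-2): L=3.2417, (cx,cy)=(0.4667,-0.8844)
member 3 (1-3): L=3.8417, (cx,cy)=(0.9980,0.0633)
member 4 (2-3): L=3.8806, (cx,cy)=(0.5981,0.8014)
solve A·x = −loads:
  F[0-1] = -1042.8183 N (compression)
  F[0-2] = +214.1497 N (tension)
  F[1-2] = -721.9471 N (compression)
  F[1-3] = +206.0938 N (tension)
  F[2-3] = -205.3182 N (compression)
  Rx@0 = +432.4800 N
  Ry@0 = +818.1321 N
  Ry@2 = +803.0379 N

-1042.818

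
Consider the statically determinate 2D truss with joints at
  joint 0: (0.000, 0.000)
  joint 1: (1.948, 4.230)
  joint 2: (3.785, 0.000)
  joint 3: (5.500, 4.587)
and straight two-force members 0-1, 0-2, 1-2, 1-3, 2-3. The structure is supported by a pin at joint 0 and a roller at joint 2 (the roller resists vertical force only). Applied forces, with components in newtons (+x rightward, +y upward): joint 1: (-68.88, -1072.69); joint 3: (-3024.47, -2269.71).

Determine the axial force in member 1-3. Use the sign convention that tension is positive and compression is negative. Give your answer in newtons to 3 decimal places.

-2272.211

N=4 nodes, M=5 members, R=3 reactions → 2N=8, M+R=8
member 0 (0-1): L=4.6570, (cx,cy)=(0.4183,0.9083)
member 1 (0-2): L=3.7850, (cx,cy)=(1.0000,0.0000)
member 2 (1-2): L=4.6117, (cx,cy)=(0.3983,-0.9172)
member 3 (1-3): L=3.5699, (cx,cy)=(0.9950,0.1000)
member 4 (2-3): L=4.8971, (cx,cy)=(0.3502,0.9367)
solve A·x = −loads:
  F[0-1] = -3561.0057 N (compression)
  F[0-2] = -1603.7974 N (compression)
  F[1-2] = +2109.1374 N (tension)
  F[1-3] = -2272.2115 N (compression)
  F[2-3] = -2180.5717 N (compression)
  Rx@0 = +3093.3500 N
  Ry@0 = +3234.5007 N
  Ry@2 = +107.8993 N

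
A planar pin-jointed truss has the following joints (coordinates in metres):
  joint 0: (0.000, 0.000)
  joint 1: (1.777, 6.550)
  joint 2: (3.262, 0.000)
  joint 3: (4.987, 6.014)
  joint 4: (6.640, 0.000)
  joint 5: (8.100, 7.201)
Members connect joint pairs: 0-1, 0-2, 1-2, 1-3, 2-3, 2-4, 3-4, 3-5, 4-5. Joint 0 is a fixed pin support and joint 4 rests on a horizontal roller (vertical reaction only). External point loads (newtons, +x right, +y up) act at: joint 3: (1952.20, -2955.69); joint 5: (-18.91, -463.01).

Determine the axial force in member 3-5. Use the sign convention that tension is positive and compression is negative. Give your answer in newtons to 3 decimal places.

N=6 nodes, M=9 members, R=3 reactions → 2N=12, M+R=12
member 0 (0-1): L=6.7868, (cx,cy)=(0.2618,0.9651)
member 1 (0-2): L=3.2620, (cx,cy)=(1.0000,0.0000)
member 2 (1-2): L=6.7162, (cx,cy)=(0.2211,-0.9752)
member 3 (1-3): L=3.2544, (cx,cy)=(0.9863,-0.1647)
member 4 (2-3): L=6.2565, (cx,cy)=(0.2757,0.9612)
member 5 (2-4): L=3.3780, (cx,cy)=(1.0000,0.0000)
member 6 (3-4): L=6.2370, (cx,cy)=(0.2650,-0.9642)
member 7 (3-5): L=3.3316, (cx,cy)=(0.9344,0.3563)
member 8 (4-5): L=7.3475, (cx,cy)=(0.1987,0.9801)
solve A·x = −loads:
  F[0-1] = +1153.9003 N (tension)
  F[0-2] = +1631.1608 N (tension)
  F[1-2] = -1240.6015 N (compression)
  F[1-3] = +584.4147 N (tension)
  F[2-3] = +1258.6829 N (tension)
  F[2-4] = +1009.8206 N (tension)
  F[3-4] = -4188.1212 N (compression)
  F[3-5] = +86.9521 N (tension)
  F[4-5] = -504.0406 N (compression)
  Rx@0 = -1933.2900 N
  Ry@0 = -1113.6444 N
  Ry@4 = +4532.3444 N

86.952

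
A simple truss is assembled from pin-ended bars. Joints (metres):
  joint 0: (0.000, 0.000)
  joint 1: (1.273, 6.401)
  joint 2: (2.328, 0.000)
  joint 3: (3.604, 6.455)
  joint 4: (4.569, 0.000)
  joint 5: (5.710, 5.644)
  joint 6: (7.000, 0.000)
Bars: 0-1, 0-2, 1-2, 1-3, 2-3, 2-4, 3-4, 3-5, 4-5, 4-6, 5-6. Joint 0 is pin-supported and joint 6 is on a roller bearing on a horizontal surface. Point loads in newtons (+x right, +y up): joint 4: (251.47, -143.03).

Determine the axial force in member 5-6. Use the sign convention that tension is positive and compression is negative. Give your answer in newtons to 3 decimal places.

-95.765

N=7 nodes, M=11 members, R=3 reactions → 2N=14, M+R=14
member 0 (0-1): L=6.5264, (cx,cy)=(0.1951,0.9808)
member 1 (0-2): L=2.3280, (cx,cy)=(1.0000,0.0000)
member 2 (1-2): L=6.4874, (cx,cy)=(0.1626,-0.9867)
member 3 (1-3): L=2.3316, (cx,cy)=(0.9997,0.0232)
member 4 (2-3): L=6.5799, (cx,cy)=(0.1939,0.9810)
member 5 (2-4): L=2.2410, (cx,cy)=(1.0000,0.0000)
member 6 (3-4): L=6.5267, (cx,cy)=(0.1479,-0.9890)
member 7 (3-5): L=2.2568, (cx,cy)=(0.9332,-0.3594)
member 8 (4-5): L=5.7582, (cx,cy)=(0.1982,0.9802)
member 9 (4-6): L=2.4310, (cx,cy)=(1.0000,0.0000)
member 10 (5-6): L=5.7895, (cx,cy)=(0.2228,-0.9749)
solve A·x = −loads:
  F[0-1] = -50.6451 N (compression)
  F[0-2] = +261.3486 N (tension)
  F[1-2] = +49.9199 N (tension)
  F[1-3] = -18.0016 N (compression)
  F[2-3] = -50.2085 N (compression)
  F[2-4] = +279.2034 N (tension)
  F[3-4] = +64.7505 N (tension)
  F[3-5] = -39.9776 N (compression)
  F[4-5] = +80.5892 N (tension)
  F[4-6] = +21.3380 N (tension)
  F[5-6] = -95.7652 N (compression)
  Rx@0 = -251.4700 N
  Ry@0 = +49.6723 N
  Ry@6 = +93.3577 N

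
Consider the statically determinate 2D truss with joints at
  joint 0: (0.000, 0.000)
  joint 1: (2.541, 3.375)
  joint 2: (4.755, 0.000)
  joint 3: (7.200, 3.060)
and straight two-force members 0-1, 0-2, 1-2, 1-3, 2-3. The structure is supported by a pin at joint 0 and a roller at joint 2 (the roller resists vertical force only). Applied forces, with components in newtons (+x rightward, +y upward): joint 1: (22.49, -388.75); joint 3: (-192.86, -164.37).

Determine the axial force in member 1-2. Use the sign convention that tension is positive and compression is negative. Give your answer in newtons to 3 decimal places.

-215.471

N=4 nodes, M=5 members, R=3 reactions → 2N=8, M+R=8
member 0 (0-1): L=4.2246, (cx,cy)=(0.6015,0.7989)
member 1 (0-2): L=4.7550, (cx,cy)=(1.0000,0.0000)
member 2 (1-2): L=4.0364, (cx,cy)=(0.5485,-0.8361)
member 3 (1-3): L=4.6696, (cx,cy)=(0.9977,-0.0675)
member 4 (2-3): L=3.9168, (cx,cy)=(0.6242,0.7812)
solve A·x = −loads:
  F[0-1] = -256.1532 N (compression)
  F[0-2] = -16.3000 N (compression)
  F[1-2] = -215.4713 N (compression)
  F[1-3] = -58.5050 N (compression)
  F[2-3] = -215.4473 N (compression)
  Rx@0 = +170.3700 N
  Ry@0 = +204.6384 N
  Ry@2 = +348.4816 N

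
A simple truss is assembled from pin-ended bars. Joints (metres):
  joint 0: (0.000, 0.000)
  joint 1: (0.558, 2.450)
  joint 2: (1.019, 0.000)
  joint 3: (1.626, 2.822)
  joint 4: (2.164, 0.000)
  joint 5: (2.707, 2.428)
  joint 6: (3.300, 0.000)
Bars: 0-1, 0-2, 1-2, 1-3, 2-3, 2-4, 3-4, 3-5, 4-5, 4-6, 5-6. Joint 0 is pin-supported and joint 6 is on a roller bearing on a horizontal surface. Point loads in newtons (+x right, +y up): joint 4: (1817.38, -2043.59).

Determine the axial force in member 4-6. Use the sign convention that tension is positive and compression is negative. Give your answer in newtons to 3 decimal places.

327.298

N=7 nodes, M=11 members, R=3 reactions → 2N=14, M+R=14
member 0 (0-1): L=2.5127, (cx,cy)=(0.2221,0.9750)
member 1 (0-2): L=1.0190, (cx,cy)=(1.0000,0.0000)
member 2 (1-2): L=2.4930, (cx,cy)=(0.1849,-0.9828)
member 3 (1-3): L=1.1309, (cx,cy)=(0.9444,0.3289)
member 4 (2-3): L=2.8865, (cx,cy)=(0.2103,0.9776)
member 5 (2-4): L=1.1450, (cx,cy)=(1.0000,0.0000)
member 6 (3-4): L=2.8728, (cx,cy)=(0.1873,-0.9823)
member 7 (3-5): L=1.1506, (cx,cy)=(0.9395,-0.3424)
member 8 (4-5): L=2.4880, (cx,cy)=(0.2182,0.9759)
member 9 (4-6): L=1.1360, (cx,cy)=(1.0000,0.0000)
member 10 (5-6): L=2.4994, (cx,cy)=(0.2373,-0.9714)
solve A·x = −loads:
  F[0-1] = -721.5056 N (compression)
  F[0-2] = +1977.6035 N (tension)
  F[1-2] = +618.5110 N (tension)
  F[1-3] = -290.7782 N (compression)
  F[2-3] = -621.7464 N (compression)
  F[2-4] = +2222.7221 N (tension)
  F[3-4] = +931.2694 N (tension)
  F[3-5] = -617.0500 N (compression)
  F[4-5] = +1156.6806 N (tension)
  F[4-6] = +327.2978 N (tension)
  F[5-6] = -1379.4893 N (compression)
  Rx@0 = -1817.3800 N
  Ry@0 = +703.4904 N
  Ry@6 = +1340.0996 N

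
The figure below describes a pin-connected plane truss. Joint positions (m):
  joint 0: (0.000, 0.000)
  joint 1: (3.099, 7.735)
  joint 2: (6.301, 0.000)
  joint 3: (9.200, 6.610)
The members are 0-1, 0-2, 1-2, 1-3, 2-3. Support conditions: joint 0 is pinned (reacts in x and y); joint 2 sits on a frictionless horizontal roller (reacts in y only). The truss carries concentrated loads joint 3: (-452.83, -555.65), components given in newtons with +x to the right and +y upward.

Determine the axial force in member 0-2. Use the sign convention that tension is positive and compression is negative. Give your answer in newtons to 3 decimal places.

N=4 nodes, M=5 members, R=3 reactions → 2N=8, M+R=8
member 0 (0-1): L=8.3327, (cx,cy)=(0.3719,0.9283)
member 1 (0-2): L=6.3010, (cx,cy)=(1.0000,0.0000)
member 2 (1-2): L=8.3716, (cx,cy)=(0.3825,-0.9240)
member 3 (1-3): L=6.2039, (cx,cy)=(0.9834,-0.1813)
member 4 (2-3): L=7.2178, (cx,cy)=(0.4016,0.9158)
solve A·x = −loads:
  F[0-1] = -236.3431 N (compression)
  F[0-2] = -364.9321 N (compression)
  F[1-2] = +276.0594 N (tension)
  F[1-3] = -196.7485 N (compression)
  F[2-3] = -645.6996 N (compression)
  Rx@0 = +452.8300 N
  Ry@0 = +219.3901 N
  Ry@2 = +336.2599 N

-364.932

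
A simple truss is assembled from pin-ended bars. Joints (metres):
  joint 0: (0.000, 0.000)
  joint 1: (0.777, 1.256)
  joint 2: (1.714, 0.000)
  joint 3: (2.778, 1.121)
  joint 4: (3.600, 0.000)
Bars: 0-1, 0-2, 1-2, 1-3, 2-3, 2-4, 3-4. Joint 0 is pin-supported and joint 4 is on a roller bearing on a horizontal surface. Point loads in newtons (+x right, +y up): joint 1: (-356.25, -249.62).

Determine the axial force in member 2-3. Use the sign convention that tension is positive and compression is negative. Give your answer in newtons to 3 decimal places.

N=5 nodes, M=7 members, R=3 reactions → 2N=10, M+R=10
member 0 (0-1): L=1.4769, (cx,cy)=(0.5261,0.8504)
member 1 (0-2): L=1.7140, (cx,cy)=(1.0000,0.0000)
member 2 (1-2): L=1.5670, (cx,cy)=(0.5980,-0.8015)
member 3 (1-3): L=2.0055, (cx,cy)=(0.9977,-0.0673)
member 4 (2-3): L=1.5456, (cx,cy)=(0.6884,0.7253)
member 5 (2-4): L=1.8860, (cx,cy)=(1.0000,0.0000)
member 6 (3-4): L=1.3901, (cx,cy)=(0.5913,-0.8064)
solve A·x = −loads:
  F[0-1] = -376.3245 N (compression)
  F[0-2] = -158.2663 N (compression)
  F[1-2] = +78.4797 N (tension)
  F[1-3] = +111.5921 N (tension)
  F[2-3] = -86.7271 N (compression)
  F[2-4] = -51.6337 N (compression)
  F[3-4] = +87.3176 N (tension)
  Rx@0 = +356.2500 N
  Ry@0 = +320.0354 N
  Ry@4 = -70.4154 N

-86.727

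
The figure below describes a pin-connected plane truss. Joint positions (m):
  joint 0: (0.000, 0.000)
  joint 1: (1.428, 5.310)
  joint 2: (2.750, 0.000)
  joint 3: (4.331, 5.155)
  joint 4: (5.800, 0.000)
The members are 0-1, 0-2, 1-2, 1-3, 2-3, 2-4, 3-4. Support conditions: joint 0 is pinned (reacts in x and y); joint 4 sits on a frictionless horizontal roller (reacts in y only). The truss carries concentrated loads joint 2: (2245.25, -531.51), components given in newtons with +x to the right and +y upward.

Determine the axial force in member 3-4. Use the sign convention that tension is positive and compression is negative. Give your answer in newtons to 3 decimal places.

N=5 nodes, M=7 members, R=3 reactions → 2N=10, M+R=10
member 0 (0-1): L=5.4987, (cx,cy)=(0.2597,0.9657)
member 1 (0-2): L=2.7500, (cx,cy)=(1.0000,0.0000)
member 2 (1-2): L=5.4721, (cx,cy)=(0.2416,-0.9704)
member 3 (1-3): L=2.9071, (cx,cy)=(0.9986,-0.0533)
member 4 (2-3): L=5.3920, (cx,cy)=(0.2932,0.9560)
member 5 (2-4): L=3.0500, (cx,cy)=(1.0000,0.0000)
member 6 (3-4): L=5.3602, (cx,cy)=(0.2741,-0.9617)
solve A·x = −loads:
  F[0-1] = -289.4315 N (compression)
  F[0-2] = +2320.4152 N (tension)
  F[1-2] = +296.1048 N (tension)
  F[1-3] = -146.9100 N (compression)
  F[2-3] = +255.4018 N (tension)
  F[2-4] = +71.8140 N (tension)
  F[3-4] = -262.0416 N (compression)
  Rx@0 = -2245.2500 N
  Ry@0 = +279.5009 N
  Ry@4 = +252.0091 N

-262.042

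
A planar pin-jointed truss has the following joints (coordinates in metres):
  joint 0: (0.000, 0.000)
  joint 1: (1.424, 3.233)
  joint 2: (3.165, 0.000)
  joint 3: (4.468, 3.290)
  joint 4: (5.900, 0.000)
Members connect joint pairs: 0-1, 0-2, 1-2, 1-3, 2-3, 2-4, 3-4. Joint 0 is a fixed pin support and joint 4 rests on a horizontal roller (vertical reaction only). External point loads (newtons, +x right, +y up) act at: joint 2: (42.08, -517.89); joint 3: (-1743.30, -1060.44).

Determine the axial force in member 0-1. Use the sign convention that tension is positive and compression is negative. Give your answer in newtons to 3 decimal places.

-1605.801

N=5 nodes, M=7 members, R=3 reactions → 2N=10, M+R=10
member 0 (0-1): L=3.5327, (cx,cy)=(0.4031,0.9152)
member 1 (0-2): L=3.1650, (cx,cy)=(1.0000,0.0000)
member 2 (1-2): L=3.6720, (cx,cy)=(0.4741,-0.8805)
member 3 (1-3): L=3.0445, (cx,cy)=(0.9998,0.0187)
member 4 (2-3): L=3.5386, (cx,cy)=(0.3682,0.9297)
member 5 (2-4): L=2.7350, (cx,cy)=(1.0000,0.0000)
member 6 (3-4): L=3.5881, (cx,cy)=(0.3991,-0.9169)
solve A·x = −loads:
  F[0-1] = -1605.8007 N (compression)
  F[0-2] = -1053.9385 N (compression)
  F[1-2] = +1638.8087 N (tension)
  F[1-3] = -1424.5434 N (compression)
  F[2-3] = -994.9093 N (compression)
  F[2-4] = +47.3407 N (tension)
  F[3-4] = -118.6207 N (compression)
  Rx@0 = +1701.2200 N
  Ry@0 = +1469.5655 N
  Ry@4 = +108.7645 N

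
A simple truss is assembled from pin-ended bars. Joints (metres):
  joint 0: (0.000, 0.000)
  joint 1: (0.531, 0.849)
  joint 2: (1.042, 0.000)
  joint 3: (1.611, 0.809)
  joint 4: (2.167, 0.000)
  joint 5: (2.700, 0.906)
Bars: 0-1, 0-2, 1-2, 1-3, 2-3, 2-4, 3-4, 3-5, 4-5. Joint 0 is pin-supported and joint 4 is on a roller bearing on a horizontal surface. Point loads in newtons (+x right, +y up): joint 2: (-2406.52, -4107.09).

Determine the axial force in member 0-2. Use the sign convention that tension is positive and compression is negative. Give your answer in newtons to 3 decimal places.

N=6 nodes, M=9 members, R=3 reactions → 2N=12, M+R=12
member 0 (0-1): L=1.0014, (cx,cy)=(0.5303,0.8478)
member 1 (0-2): L=1.0420, (cx,cy)=(1.0000,0.0000)
member 2 (1-2): L=0.9909, (cx,cy)=(0.5157,-0.8568)
member 3 (1-3): L=1.0807, (cx,cy)=(0.9993,-0.0370)
member 4 (2-3): L=0.9891, (cx,cy)=(0.5753,0.8179)
member 5 (2-4): L=1.1250, (cx,cy)=(1.0000,0.0000)
member 6 (3-4): L=0.9816, (cx,cy)=(0.5664,-0.8241)
member 7 (3-5): L=1.0933, (cx,cy)=(0.9961,0.0887)
member 8 (4-5): L=1.0512, (cx,cy)=(0.5071,0.8619)
solve A·x = −loads:
  F[0-1] = -2514.8905 N (compression)
  F[0-2] = -1072.9535 N (compression)
  F[1-2] = +2604.3236 N (tension)
  F[1-3] = -2678.4057 N (compression)
  F[2-3] = +2293.2505 N (tension)
  F[2-4] = +1357.2795 N (tension)
  F[3-4] = -2396.3306 N (compression)
  F[3-5] = -0.0000 N (compression)
  F[4-5] = +0.0000 N (tension)
  Rx@0 = +2406.5200 N
  Ry@0 = +2132.1995 N
  Ry@4 = +1974.8905 N

-1072.954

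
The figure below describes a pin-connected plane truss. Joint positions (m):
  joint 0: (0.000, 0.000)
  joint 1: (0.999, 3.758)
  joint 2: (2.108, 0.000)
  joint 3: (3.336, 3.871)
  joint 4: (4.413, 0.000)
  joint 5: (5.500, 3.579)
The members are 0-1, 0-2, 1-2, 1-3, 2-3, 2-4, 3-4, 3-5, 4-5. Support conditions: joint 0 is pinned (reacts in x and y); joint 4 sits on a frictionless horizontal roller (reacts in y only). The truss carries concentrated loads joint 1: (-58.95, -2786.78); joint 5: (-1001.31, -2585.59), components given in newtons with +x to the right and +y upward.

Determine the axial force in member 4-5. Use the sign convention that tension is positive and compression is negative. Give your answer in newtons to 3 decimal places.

-2731.477

N=6 nodes, M=9 members, R=3 reactions → 2N=12, M+R=12
member 0 (0-1): L=3.8885, (cx,cy)=(0.2569,0.9664)
member 1 (0-2): L=2.1080, (cx,cy)=(1.0000,0.0000)
member 2 (1-2): L=3.9182, (cx,cy)=(0.2830,-0.9591)
member 3 (1-3): L=2.3397, (cx,cy)=(0.9988,0.0483)
member 4 (2-3): L=4.0611, (cx,cy)=(0.3024,0.9532)
member 5 (2-4): L=2.3050, (cx,cy)=(1.0000,0.0000)
member 6 (3-4): L=4.0180, (cx,cy)=(0.2680,-0.9634)
member 7 (3-5): L=2.1836, (cx,cy)=(0.9910,-0.1337)
member 8 (4-5): L=3.7404, (cx,cy)=(0.2906,0.9568)
solve A·x = −loads:
  F[0-1] = -2464.0215 N (compression)
  F[0-2] = -427.2275 N (compression)
  F[1-2] = -445.3366 N (compression)
  F[1-3] = -448.5593 N (compression)
  F[2-3] = +448.1033 N (tension)
  F[2-4] = -688.7718 N (compression)
  F[3-4] = -391.7979 N (compression)
  F[3-5] = -209.4007 N (compression)
  F[4-5] = -2731.4766 N (compression)
  Rx@0 = +1060.2600 N
  Ry@0 = +2381.3173 N
  Ry@4 = +2991.0527 N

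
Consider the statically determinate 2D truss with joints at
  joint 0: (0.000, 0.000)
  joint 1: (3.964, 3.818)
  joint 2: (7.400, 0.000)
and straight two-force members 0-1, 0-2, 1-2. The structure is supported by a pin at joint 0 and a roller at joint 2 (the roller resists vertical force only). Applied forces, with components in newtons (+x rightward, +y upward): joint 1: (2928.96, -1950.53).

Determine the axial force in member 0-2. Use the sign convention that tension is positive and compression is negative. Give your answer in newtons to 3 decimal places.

2300.299

N=3 nodes, M=3 members, R=3 reactions → 2N=6, M+R=6
member 0 (0-1): L=5.5037, (cx,cy)=(0.7202,0.6937)
member 1 (0-2): L=7.4000, (cx,cy)=(1.0000,0.0000)
member 2 (1-2): L=5.1365, (cx,cy)=(0.6689,-0.7433)
solve A·x = −loads:
  F[0-1] = +872.8418 N (tension)
  F[0-2] = +2300.2990 N (tension)
  F[1-2] = -3438.7059 N (compression)
  Rx@0 = -2928.9600 N
  Ry@0 = -605.5065 N
  Ry@2 = +2556.0365 N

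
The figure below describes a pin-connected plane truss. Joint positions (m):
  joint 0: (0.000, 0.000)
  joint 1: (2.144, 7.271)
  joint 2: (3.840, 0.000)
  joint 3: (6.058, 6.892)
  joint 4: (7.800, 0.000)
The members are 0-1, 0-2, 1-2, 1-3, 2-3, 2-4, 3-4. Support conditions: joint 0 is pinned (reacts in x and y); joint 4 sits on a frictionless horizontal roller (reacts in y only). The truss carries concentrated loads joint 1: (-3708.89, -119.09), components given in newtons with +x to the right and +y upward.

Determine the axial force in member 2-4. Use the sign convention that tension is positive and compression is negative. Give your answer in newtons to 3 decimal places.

-865.595

N=5 nodes, M=7 members, R=3 reactions → 2N=10, M+R=10
member 0 (0-1): L=7.5805, (cx,cy)=(0.2828,0.9592)
member 1 (0-2): L=3.8400, (cx,cy)=(1.0000,0.0000)
member 2 (1-2): L=7.4662, (cx,cy)=(0.2272,-0.9739)
member 3 (1-3): L=3.9323, (cx,cy)=(0.9953,-0.0964)
member 4 (2-3): L=7.2401, (cx,cy)=(0.3063,0.9519)
member 5 (2-4): L=3.9600, (cx,cy)=(1.0000,0.0000)
member 6 (3-4): L=7.1087, (cx,cy)=(0.2451,-0.9695)
solve A·x = −loads:
  F[0-1] = -3694.5557 N (compression)
  F[0-2] = -2663.9571 N (compression)
  F[1-2] = +3326.8069 N (tension)
  F[1-3] = +1917.1729 N (tension)
  F[2-3] = -3403.4792 N (compression)
  F[2-4] = -865.5952 N (compression)
  F[3-4] = +3532.3158 N (tension)
  Rx@0 = +3708.8900 N
  Ry@0 = +3543.7067 N
  Ry@4 = -3424.6167 N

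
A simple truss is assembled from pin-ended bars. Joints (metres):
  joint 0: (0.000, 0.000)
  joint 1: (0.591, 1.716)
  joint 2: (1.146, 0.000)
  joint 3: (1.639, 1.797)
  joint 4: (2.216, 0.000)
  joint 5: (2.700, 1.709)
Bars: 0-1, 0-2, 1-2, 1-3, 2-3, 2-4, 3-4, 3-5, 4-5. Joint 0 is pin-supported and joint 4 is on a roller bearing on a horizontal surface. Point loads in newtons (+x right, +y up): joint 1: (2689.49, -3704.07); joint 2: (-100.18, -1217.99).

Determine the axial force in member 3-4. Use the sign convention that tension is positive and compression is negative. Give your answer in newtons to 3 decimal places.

-3886.476

N=6 nodes, M=9 members, R=3 reactions → 2N=12, M+R=12
member 0 (0-1): L=1.8149, (cx,cy)=(0.3256,0.9455)
member 1 (0-2): L=1.1460, (cx,cy)=(1.0000,0.0000)
member 2 (1-2): L=1.8035, (cx,cy)=(0.3077,-0.9515)
member 3 (1-3): L=1.0511, (cx,cy)=(0.9970,0.0771)
member 4 (2-3): L=1.8634, (cx,cy)=(0.2646,0.9644)
member 5 (2-4): L=1.0700, (cx,cy)=(1.0000,0.0000)
member 6 (3-4): L=1.8874, (cx,cy)=(0.3057,-0.9521)
member 7 (3-5): L=1.0646, (cx,cy)=(0.9966,-0.0827)
member 8 (4-5): L=1.7762, (cx,cy)=(0.2725,0.9622)
solve A·x = −loads:
  F[0-1] = -1292.0837 N (compression)
  F[0-2] = +3010.0565 N (tension)
  F[1-2] = -2791.8778 N (compression)
  F[1-3] = -2257.8009 N (compression)
  F[2-3] = +4017.5464 N (tension)
  F[2-4] = +1188.1641 N (tension)
  F[3-4] = -3886.4759 N (compression)
  F[3-5] = -0.0000 N (tension)
  F[4-5] = +0.0000 N (tension)
  Rx@0 = -2589.3100 N
  Ry@0 = +1221.6598 N
  Ry@4 = +3700.4002 N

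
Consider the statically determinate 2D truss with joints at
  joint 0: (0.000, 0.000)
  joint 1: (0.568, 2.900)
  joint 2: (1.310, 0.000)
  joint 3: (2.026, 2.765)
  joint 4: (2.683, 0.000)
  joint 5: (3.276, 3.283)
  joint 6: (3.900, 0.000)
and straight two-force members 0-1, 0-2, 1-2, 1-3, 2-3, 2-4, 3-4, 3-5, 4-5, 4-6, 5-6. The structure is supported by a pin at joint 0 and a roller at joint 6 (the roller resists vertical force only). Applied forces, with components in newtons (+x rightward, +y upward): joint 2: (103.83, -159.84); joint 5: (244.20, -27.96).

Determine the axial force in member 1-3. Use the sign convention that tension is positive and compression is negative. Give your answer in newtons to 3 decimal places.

N=7 nodes, M=11 members, R=3 reactions → 2N=14, M+R=14
member 0 (0-1): L=2.9551, (cx,cy)=(0.1922,0.9814)
member 1 (0-2): L=1.3100, (cx,cy)=(1.0000,0.0000)
member 2 (1-2): L=2.9934, (cx,cy)=(0.2479,-0.9688)
member 3 (1-3): L=1.4642, (cx,cy)=(0.9957,-0.0922)
member 4 (2-3): L=2.8562, (cx,cy)=(0.2507,0.9681)
member 5 (2-4): L=1.3730, (cx,cy)=(1.0000,0.0000)
member 6 (3-4): L=2.8420, (cx,cy)=(0.2312,-0.9729)
member 7 (3-5): L=1.3531, (cx,cy)=(0.9238,0.3828)
member 8 (4-5): L=3.3361, (cx,cy)=(0.1778,0.9841)
member 9 (4-6): L=1.2170, (cx,cy)=(1.0000,0.0000)
member 10 (5-6): L=3.3418, (cx,cy)=(0.1867,-0.9824)
solve A·x = −loads:
  F[0-1] = +96.7465 N (tension)
  F[0-2] = +329.4344 N (tension)
  F[1-2] = -102.1995 N (compression)
  F[1-3] = +44.1165 N (tension)
  F[2-3] = +267.3879 N (tension)
  F[2-4] = +133.2419 N (tension)
  F[3-4] = -195.3769 N (compression)
  F[3-5] = +168.9992 N (tension)
  F[4-5] = +193.1605 N (tension)
  F[4-6] = +53.7409 N (tension)
  F[5-6] = -287.8045 N (compression)
  Rx@0 = -348.0300 N
  Ry@0 = -94.9426 N
  Ry@6 = +282.7426 N

44.116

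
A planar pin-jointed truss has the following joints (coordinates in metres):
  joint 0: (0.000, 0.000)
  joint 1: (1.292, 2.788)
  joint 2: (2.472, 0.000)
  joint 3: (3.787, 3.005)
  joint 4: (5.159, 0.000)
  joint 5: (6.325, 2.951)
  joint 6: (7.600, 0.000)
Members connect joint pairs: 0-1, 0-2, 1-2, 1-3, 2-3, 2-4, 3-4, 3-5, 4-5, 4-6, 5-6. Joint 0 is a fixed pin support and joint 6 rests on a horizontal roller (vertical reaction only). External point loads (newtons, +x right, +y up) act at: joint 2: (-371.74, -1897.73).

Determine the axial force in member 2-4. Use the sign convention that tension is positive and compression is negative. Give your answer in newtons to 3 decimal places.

N=7 nodes, M=11 members, R=3 reactions → 2N=14, M+R=14
member 0 (0-1): L=3.0728, (cx,cy)=(0.4205,0.9073)
member 1 (0-2): L=2.4720, (cx,cy)=(1.0000,0.0000)
member 2 (1-2): L=3.0274, (cx,cy)=(0.3898,-0.9209)
member 3 (1-3): L=2.5044, (cx,cy)=(0.9962,0.0866)
member 4 (2-3): L=3.2801, (cx,cy)=(0.4009,0.9161)
member 5 (2-4): L=2.6870, (cx,cy)=(1.0000,0.0000)
member 6 (3-4): L=3.3034, (cx,cy)=(0.4153,-0.9097)
member 7 (3-5): L=2.5386, (cx,cy)=(0.9998,-0.0213)
member 8 (4-5): L=3.1730, (cx,cy)=(0.3675,0.9300)
member 9 (4-6): L=2.4410, (cx,cy)=(1.0000,0.0000)
member 10 (5-6): L=3.2147, (cx,cy)=(0.3966,-0.9180)
solve A·x = −loads:
  F[0-1] = -1411.2789 N (compression)
  F[0-2] = +221.6478 N (tension)
  F[1-2] = +1287.0164 N (tension)
  F[1-3] = -1099.1611 N (compression)
  F[2-3] = +777.7351 N (tension)
  F[2-4] = +783.2342 N (tension)
  F[3-4] = -666.7124 N (compression)
  F[3-5] = -506.4428 N (compression)
  F[4-5] = +652.1150 N (tension)
  F[4-6] = +266.6922 N (tension)
  F[5-6] = -672.4111 N (compression)
  Rx@0 = +371.7400 N
  Ry@0 = +1280.4683 N
  Ry@6 = +617.2617 N

783.234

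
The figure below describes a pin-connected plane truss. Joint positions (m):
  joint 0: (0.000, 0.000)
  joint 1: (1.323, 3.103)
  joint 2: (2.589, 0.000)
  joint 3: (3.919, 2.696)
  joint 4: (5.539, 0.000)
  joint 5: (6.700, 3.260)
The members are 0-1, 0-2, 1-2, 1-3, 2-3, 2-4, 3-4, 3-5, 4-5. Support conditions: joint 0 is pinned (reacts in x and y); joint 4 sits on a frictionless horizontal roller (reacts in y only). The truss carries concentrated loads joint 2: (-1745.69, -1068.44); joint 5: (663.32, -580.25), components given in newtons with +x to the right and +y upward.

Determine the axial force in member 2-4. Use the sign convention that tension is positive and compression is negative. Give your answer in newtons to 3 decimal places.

219.112

N=6 nodes, M=9 members, R=3 reactions → 2N=12, M+R=12
member 0 (0-1): L=3.3733, (cx,cy)=(0.3922,0.9199)
member 1 (0-2): L=2.5890, (cx,cy)=(1.0000,0.0000)
member 2 (1-2): L=3.3513, (cx,cy)=(0.3778,-0.9259)
member 3 (1-3): L=2.6277, (cx,cy)=(0.9879,-0.1549)
member 4 (2-3): L=3.0062, (cx,cy)=(0.4424,0.8968)
member 5 (2-4): L=2.9500, (cx,cy)=(1.0000,0.0000)
member 6 (3-4): L=3.1453, (cx,cy)=(0.5151,-0.8572)
member 7 (3-5): L=2.8376, (cx,cy)=(0.9800,0.1988)
member 8 (4-5): L=3.4606, (cx,cy)=(0.3355,0.9420)
solve A·x = −loads:
  F[0-1] = -61.9806 N (compression)
  F[0-2] = -1058.0611 N (compression)
  F[1-2] = +70.1828 N (tension)
  F[1-3] = -51.4420 N (compression)
  F[2-3] = +1118.9195 N (tension)
  F[2-4] = +219.1121 N (tension)
  F[3-4] = -958.1180 N (compression)
  F[3-5] = +956.7822 N (tension)
  F[4-5] = -817.8174 N (compression)
  Rx@0 = +1082.3700 N
  Ry@0 = +57.0147 N
  Ry@4 = +1591.6753 N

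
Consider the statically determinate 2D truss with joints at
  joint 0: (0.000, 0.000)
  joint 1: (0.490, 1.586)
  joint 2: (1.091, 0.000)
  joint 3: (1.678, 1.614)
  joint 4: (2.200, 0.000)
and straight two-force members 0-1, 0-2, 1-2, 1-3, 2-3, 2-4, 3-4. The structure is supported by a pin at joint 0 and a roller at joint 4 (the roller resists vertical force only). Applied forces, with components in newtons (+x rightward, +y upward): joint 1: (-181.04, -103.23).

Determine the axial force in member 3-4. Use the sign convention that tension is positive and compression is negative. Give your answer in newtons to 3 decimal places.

N=5 nodes, M=7 members, R=3 reactions → 2N=10, M+R=10
member 0 (0-1): L=1.6600, (cx,cy)=(0.2952,0.9554)
member 1 (0-2): L=1.0910, (cx,cy)=(1.0000,0.0000)
member 2 (1-2): L=1.6961, (cx,cy)=(0.3544,-0.9351)
member 3 (1-3): L=1.1883, (cx,cy)=(0.9997,0.0236)
member 4 (2-3): L=1.7174, (cx,cy)=(0.3418,0.9398)
member 5 (2-4): L=1.1090, (cx,cy)=(1.0000,0.0000)
member 6 (3-4): L=1.6963, (cx,cy)=(0.3077,-0.9515)
solve A·x = −loads:
  F[0-1] = -220.5804 N (compression)
  F[0-2] = -115.9277 N (compression)
  F[1-2] = +116.8604 N (tension)
  F[1-3] = +74.5387 N (tension)
  F[2-3] = -116.2804 N (compression)
  F[2-4] = -34.7745 N (compression)
  F[3-4] = +113.0048 N (tension)
  Rx@0 = +181.0400 N
  Ry@0 = +210.7512 N
  Ry@4 = -107.5212 N

113.005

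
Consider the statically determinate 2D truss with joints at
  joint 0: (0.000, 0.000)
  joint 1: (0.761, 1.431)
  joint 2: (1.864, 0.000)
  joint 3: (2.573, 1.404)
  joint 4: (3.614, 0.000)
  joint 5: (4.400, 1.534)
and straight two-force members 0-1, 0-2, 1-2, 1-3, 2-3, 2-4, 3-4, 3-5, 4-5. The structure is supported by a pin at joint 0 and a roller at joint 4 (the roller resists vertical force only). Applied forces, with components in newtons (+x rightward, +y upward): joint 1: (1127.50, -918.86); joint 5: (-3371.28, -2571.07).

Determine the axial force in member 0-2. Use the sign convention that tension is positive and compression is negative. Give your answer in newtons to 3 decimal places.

-1631.827

N=6 nodes, M=9 members, R=3 reactions → 2N=12, M+R=12
member 0 (0-1): L=1.6208, (cx,cy)=(0.4695,0.8829)
member 1 (0-2): L=1.8640, (cx,cy)=(1.0000,0.0000)
member 2 (1-2): L=1.8068, (cx,cy)=(0.6105,-0.7920)
member 3 (1-3): L=1.8122, (cx,cy)=(0.9999,-0.0149)
member 4 (2-3): L=1.5729, (cx,cy)=(0.4508,0.8926)
member 5 (2-4): L=1.7500, (cx,cy)=(1.0000,0.0000)
member 6 (3-4): L=1.7478, (cx,cy)=(0.5956,-0.8033)
member 7 (3-5): L=1.8316, (cx,cy)=(0.9975,0.0710)
member 8 (4-5): L=1.7236, (cx,cy)=(0.4560,0.8900)
solve A·x = −loads:
  F[0-1] = -1303.3289 N (compression)
  F[0-2] = -1631.8265 N (compression)
  F[1-2] = +329.2615 N (tension)
  F[1-3] = -1940.6785 N (compression)
  F[2-3] = -292.1492 N (compression)
  F[2-4] = -1299.1247 N (compression)
  F[3-4] = +99.8339 N (tension)
  F[3-5] = -2137.0054 N (compression)
  F[4-5] = -2718.4995 N (compression)
  Rx@0 = +2243.7800 N
  Ry@0 = +1150.7298 N
  Ry@4 = +2339.2002 N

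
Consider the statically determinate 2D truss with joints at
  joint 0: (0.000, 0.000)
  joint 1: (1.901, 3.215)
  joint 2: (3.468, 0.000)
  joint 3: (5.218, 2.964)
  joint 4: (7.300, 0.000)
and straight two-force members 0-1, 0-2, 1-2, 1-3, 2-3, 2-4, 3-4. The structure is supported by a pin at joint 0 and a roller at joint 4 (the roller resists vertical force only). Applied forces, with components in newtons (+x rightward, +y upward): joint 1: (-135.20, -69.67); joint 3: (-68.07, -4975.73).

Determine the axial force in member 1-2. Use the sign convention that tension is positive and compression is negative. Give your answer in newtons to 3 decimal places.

1787.587

N=5 nodes, M=7 members, R=3 reactions → 2N=10, M+R=10
member 0 (0-1): L=3.7350, (cx,cy)=(0.5090,0.8608)
member 1 (0-2): L=3.4680, (cx,cy)=(1.0000,0.0000)
member 2 (1-2): L=3.5766, (cx,cy)=(0.4381,-0.8989)
member 3 (1-3): L=3.3265, (cx,cy)=(0.9971,-0.0755)
member 4 (2-3): L=3.4421, (cx,cy)=(0.5084,0.8611)
member 5 (2-4): L=3.8320, (cx,cy)=(1.0000,0.0000)
member 6 (3-4): L=3.6222, (cx,cy)=(0.5748,-0.8183)
solve A·x = −loads:
  F[0-1] = -1809.7653 N (compression)
  F[0-2] = +717.8514 N (tension)
  F[1-2] = +1787.5867 N (tension)
  F[1-3] = -1573.6057 N (compression)
  F[2-3] = -1866.0544 N (compression)
  F[2-4] = +2449.7817 N (tension)
  F[3-4] = -4262.0046 N (compression)
  Rx@0 = +203.2700 N
  Ry@0 = +1557.8145 N
  Ry@4 = +3487.5855 N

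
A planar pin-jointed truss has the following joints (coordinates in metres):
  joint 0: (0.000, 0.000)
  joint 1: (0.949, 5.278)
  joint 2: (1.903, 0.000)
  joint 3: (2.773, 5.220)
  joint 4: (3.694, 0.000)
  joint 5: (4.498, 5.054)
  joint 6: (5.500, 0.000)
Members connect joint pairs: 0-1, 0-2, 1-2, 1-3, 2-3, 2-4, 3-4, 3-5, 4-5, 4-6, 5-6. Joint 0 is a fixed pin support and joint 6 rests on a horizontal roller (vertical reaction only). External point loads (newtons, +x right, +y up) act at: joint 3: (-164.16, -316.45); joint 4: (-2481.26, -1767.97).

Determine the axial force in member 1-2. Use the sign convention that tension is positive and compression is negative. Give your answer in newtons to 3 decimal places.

918.183

N=7 nodes, M=11 members, R=3 reactions → 2N=14, M+R=14
member 0 (0-1): L=5.3626, (cx,cy)=(0.1770,0.9842)
member 1 (0-2): L=1.9030, (cx,cy)=(1.0000,0.0000)
member 2 (1-2): L=5.3635, (cx,cy)=(0.1779,-0.9841)
member 3 (1-3): L=1.8249, (cx,cy)=(0.9995,-0.0318)
member 4 (2-3): L=5.2920, (cx,cy)=(0.1644,0.9864)
member 5 (2-4): L=1.7910, (cx,cy)=(1.0000,0.0000)
member 6 (3-4): L=5.3006, (cx,cy)=(0.1738,-0.9848)
member 7 (3-5): L=1.7330, (cx,cy)=(0.9954,-0.0958)
member 8 (4-5): L=5.1176, (cx,cy)=(0.1571,0.9876)
member 9 (4-6): L=1.8060, (cx,cy)=(1.0000,0.0000)
member 10 (5-6): L=5.1524, (cx,cy)=(0.1945,-0.9809)
solve A·x = −loads:
  F[0-1] = -907.5655 N (compression)
  F[0-2] = -2484.8125 N (compression)
  F[1-2] = +918.1827 N (tension)
  F[1-3] = -324.0866 N (compression)
  F[2-3] = -916.0049 N (compression)
  F[2-4] = -2170.9069 N (compression)
  F[3-4] = +626.6677 N (tension)
  F[3-5] = -421.1753 N (compression)
  F[4-5] = +1165.3055 N (tension)
  F[4-6] = +236.1616 N (tension)
  F[5-6] = -1214.3634 N (compression)
  Rx@0 = +2645.4200 N
  Ry@0 = +893.2415 N
  Ry@6 = +1191.1785 N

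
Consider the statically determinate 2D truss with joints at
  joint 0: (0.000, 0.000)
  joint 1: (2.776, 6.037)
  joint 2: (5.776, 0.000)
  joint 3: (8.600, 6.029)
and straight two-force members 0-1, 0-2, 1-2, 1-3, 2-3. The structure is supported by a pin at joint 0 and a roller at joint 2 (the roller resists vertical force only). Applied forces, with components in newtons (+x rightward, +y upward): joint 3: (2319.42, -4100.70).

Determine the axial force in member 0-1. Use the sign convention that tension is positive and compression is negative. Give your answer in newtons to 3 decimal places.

4871.426

N=4 nodes, M=5 members, R=3 reactions → 2N=8, M+R=8
member 0 (0-1): L=6.6447, (cx,cy)=(0.4178,0.9085)
member 1 (0-2): L=5.7760, (cx,cy)=(1.0000,0.0000)
member 2 (1-2): L=6.7413, (cx,cy)=(0.4450,-0.8955)
member 3 (1-3): L=5.8240, (cx,cy)=(1.0000,-0.0014)
member 4 (2-3): L=6.6576, (cx,cy)=(0.4242,0.9056)
solve A·x = −loads:
  F[0-1] = +4871.4261 N (tension)
  F[0-2] = +284.2409 N (tension)
  F[1-2] = -4948.7870 N (compression)
  F[1-3] = +4237.4766 N (tension)
  F[2-3] = -4521.8317 N (compression)
  Rx@0 = -2319.4200 N
  Ry@0 = -4425.9280 N
  Ry@2 = +8526.6280 N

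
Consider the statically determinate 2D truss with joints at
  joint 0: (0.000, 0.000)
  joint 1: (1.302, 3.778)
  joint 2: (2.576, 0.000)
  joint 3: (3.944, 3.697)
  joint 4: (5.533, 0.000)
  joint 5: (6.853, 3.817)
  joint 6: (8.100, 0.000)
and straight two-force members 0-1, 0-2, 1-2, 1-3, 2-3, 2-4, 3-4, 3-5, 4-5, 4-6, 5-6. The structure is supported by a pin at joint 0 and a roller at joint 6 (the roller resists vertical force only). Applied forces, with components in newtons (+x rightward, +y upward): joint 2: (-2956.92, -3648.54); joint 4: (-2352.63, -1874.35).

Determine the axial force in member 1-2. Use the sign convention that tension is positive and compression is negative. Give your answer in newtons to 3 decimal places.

3321.457

N=7 nodes, M=11 members, R=3 reactions → 2N=14, M+R=14
member 0 (0-1): L=3.9961, (cx,cy)=(0.3258,0.9454)
member 1 (0-2): L=2.5760, (cx,cy)=(1.0000,0.0000)
member 2 (1-2): L=3.9870, (cx,cy)=(0.3195,-0.9476)
member 3 (1-3): L=2.6432, (cx,cy)=(0.9995,-0.0306)
member 4 (2-3): L=3.9420, (cx,cy)=(0.3470,0.9379)
member 5 (2-4): L=2.9570, (cx,cy)=(1.0000,0.0000)
member 6 (3-4): L=4.0240, (cx,cy)=(0.3949,-0.9187)
member 7 (3-5): L=2.9115, (cx,cy)=(0.9992,0.0412)
member 8 (4-5): L=4.0388, (cx,cy)=(0.3268,0.9451)
member 9 (4-6): L=2.5670, (cx,cy)=(1.0000,0.0000)
member 10 (5-6): L=4.0155, (cx,cy)=(0.3105,-0.9506)
solve A·x = −loads:
  F[0-1] = -3260.1212 N (compression)
  F[0-2] = -4247.3340 N (compression)
  F[1-2] = +3321.4569 N (tension)
  F[1-3] = -2124.5407 N (compression)
  F[2-3] = +534.4272 N (tension)
  F[2-4] = -414.5511 N (compression)
  F[3-4] = -691.1781 N (compression)
  F[3-5] = -1666.5634 N (compression)
  F[4-5] = +2655.1719 N (tension)
  F[4-6] = +797.3576 N (tension)
  F[5-6] = -2567.6144 N (compression)
  Rx@0 = +5309.5500 N
  Ry@0 = +3082.2212 N
  Ry@6 = +2440.6688 N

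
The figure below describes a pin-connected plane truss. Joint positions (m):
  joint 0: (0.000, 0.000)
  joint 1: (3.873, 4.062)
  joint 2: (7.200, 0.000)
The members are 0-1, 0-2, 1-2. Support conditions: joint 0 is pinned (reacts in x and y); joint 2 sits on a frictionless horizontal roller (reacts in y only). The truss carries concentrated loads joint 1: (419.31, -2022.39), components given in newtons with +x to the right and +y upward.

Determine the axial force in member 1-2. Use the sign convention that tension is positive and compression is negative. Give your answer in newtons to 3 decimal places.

N=3 nodes, M=3 members, R=3 reactions → 2N=6, M+R=6
member 0 (0-1): L=5.6125, (cx,cy)=(0.6901,0.7237)
member 1 (0-2): L=7.2000, (cx,cy)=(1.0000,0.0000)
member 2 (1-2): L=5.2506, (cx,cy)=(0.6336,-0.7736)
solve A·x = −loads:
  F[0-1] = -964.3634 N (compression)
  F[0-2] = +1084.7871 N (tension)
  F[1-2] = -1711.9869 N (compression)
  Rx@0 = -419.3100 N
  Ry@0 = +697.9520 N
  Ry@2 = +1324.4380 N

-1711.987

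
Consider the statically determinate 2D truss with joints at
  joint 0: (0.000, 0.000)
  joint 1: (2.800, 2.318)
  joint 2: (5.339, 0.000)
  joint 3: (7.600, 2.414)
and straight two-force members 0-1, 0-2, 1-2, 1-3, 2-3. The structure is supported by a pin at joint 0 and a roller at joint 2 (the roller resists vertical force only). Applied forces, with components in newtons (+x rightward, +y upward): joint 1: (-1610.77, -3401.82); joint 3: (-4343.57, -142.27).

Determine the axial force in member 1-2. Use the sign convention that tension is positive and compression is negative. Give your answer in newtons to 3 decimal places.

1087.360

N=4 nodes, M=5 members, R=3 reactions → 2N=8, M+R=8
member 0 (0-1): L=3.6350, (cx,cy)=(0.7703,0.6377)
member 1 (0-2): L=5.3390, (cx,cy)=(1.0000,0.0000)
member 2 (1-2): L=3.4380, (cx,cy)=(0.7385,-0.6742)
member 3 (1-3): L=4.8010, (cx,cy)=(0.9998,0.0200)
member 4 (2-3): L=3.3075, (cx,cy)=(0.6836,0.7299)
solve A·x = −loads:
  F[0-1] = -6618.8268 N (compression)
  F[0-2] = -855.9120 N (compression)
  F[1-2] = +1087.3603 N (tension)
  F[1-3] = -4291.5501 N (compression)
  F[2-3] = -77.3523 N (compression)
  Rx@0 = +5954.3400 N
  Ry@0 = +4220.7701 N
  Ry@2 = -676.6801 N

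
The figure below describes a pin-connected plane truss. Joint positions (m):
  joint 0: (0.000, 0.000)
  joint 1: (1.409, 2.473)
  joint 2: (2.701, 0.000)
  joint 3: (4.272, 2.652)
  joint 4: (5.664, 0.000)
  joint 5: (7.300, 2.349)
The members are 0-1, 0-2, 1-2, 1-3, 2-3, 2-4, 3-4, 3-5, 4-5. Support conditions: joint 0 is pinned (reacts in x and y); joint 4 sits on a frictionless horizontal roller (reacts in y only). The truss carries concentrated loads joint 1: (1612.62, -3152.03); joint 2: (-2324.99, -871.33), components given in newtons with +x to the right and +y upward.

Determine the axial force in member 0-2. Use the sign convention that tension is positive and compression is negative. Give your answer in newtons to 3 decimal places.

495.301

N=6 nodes, M=9 members, R=3 reactions → 2N=12, M+R=12
member 0 (0-1): L=2.8462, (cx,cy)=(0.4950,0.8689)
member 1 (0-2): L=2.7010, (cx,cy)=(1.0000,0.0000)
member 2 (1-2): L=2.7902, (cx,cy)=(0.4631,-0.8863)
member 3 (1-3): L=2.8686, (cx,cy)=(0.9981,0.0624)
member 4 (2-3): L=3.0824, (cx,cy)=(0.5097,0.8604)
member 5 (2-4): L=2.9630, (cx,cy)=(1.0000,0.0000)
member 6 (3-4): L=2.9951, (cx,cy)=(0.4648,-0.8854)
member 7 (3-5): L=3.0431, (cx,cy)=(0.9950,-0.0996)
member 8 (4-5): L=2.8626, (cx,cy)=(0.5715,0.8206)
solve A·x = −loads:
  F[0-1] = -2439.5355 N (compression)
  F[0-2] = +495.3008 N (tension)
  F[1-2] = -1320.6031 N (compression)
  F[1-3] = -2213.0906 N (compression)
  F[2-3] = +2373.1854 N (tension)
  F[2-4] = +999.2387 N (tension)
  F[3-4] = -2150.0316 N (compression)
  F[3-5] = +0.0000 N (tension)
  F[4-5] = -0.0000 N (compression)
  Rx@0 = +712.3700 N
  Ry@0 = +2119.6379 N
  Ry@4 = +1903.7221 N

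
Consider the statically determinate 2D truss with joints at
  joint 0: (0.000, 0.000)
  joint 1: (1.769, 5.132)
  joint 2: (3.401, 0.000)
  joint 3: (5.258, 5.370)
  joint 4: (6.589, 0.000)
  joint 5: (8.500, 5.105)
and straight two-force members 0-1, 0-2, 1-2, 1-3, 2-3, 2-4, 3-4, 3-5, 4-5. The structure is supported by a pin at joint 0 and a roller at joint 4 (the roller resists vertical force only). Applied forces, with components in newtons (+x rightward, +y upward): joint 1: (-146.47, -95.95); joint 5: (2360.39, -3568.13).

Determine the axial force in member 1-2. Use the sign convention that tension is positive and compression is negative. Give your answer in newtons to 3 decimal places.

-2775.463

N=6 nodes, M=9 members, R=3 reactions → 2N=12, M+R=12
member 0 (0-1): L=5.4283, (cx,cy)=(0.3259,0.9454)
member 1 (0-2): L=3.4010, (cx,cy)=(1.0000,0.0000)
member 2 (1-2): L=5.3852, (cx,cy)=(0.3031,-0.9530)
member 3 (1-3): L=3.4971, (cx,cy)=(0.9977,0.0681)
member 4 (2-3): L=5.6820, (cx,cy)=(0.3268,0.9451)
member 5 (2-4): L=3.1880, (cx,cy)=(1.0000,0.0000)
member 6 (3-4): L=5.5325, (cx,cy)=(0.2406,-0.9706)
member 7 (3-5): L=3.2528, (cx,cy)=(0.9967,-0.0815)
member 8 (4-5): L=5.4510, (cx,cy)=(0.3506,0.9365)
solve A·x = −loads:
  F[0-1] = +2834.0749 N (tension)
  F[0-2] = +1290.3437 N (tension)
  F[1-2] = -2775.4626 N (compression)
  F[1-3] = +1915.5926 N (tension)
  F[2-3] = +2798.6278 N (tension)
  F[2-4] = -465.4099 N (compression)
  F[3-4] = -3161.3086 N (compression)
  F[3-5] = +3598.3046 N (tension)
  F[4-5] = -3496.9242 N (compression)
  Rx@0 = -2213.9200 N
  Ry@0 = -2679.3632 N
  Ry@4 = +6343.4432 N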